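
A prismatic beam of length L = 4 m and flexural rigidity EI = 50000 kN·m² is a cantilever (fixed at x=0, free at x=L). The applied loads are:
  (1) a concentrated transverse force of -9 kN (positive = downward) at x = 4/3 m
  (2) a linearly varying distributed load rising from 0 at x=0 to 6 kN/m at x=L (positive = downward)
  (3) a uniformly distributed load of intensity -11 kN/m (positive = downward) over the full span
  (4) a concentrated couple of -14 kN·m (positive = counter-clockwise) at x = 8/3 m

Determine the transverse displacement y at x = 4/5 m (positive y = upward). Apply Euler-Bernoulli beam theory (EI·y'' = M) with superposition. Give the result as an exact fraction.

Load 1 — point force P=-9 kN at a=4/3 m (b=L-a=8/3):
  y_1 = -Px²(3a-x)/(6EI)  [x≤a] = -(-9)·(4/5)²·(3·(4/3)-(4/5))/(6·50000) = 24/390625 m
Load 2 — triangular load w₀=6 kN/m (0→w₀ over full span):
  y_2 = (w₀Lx³/12-w₀L²x²/6-w₀x⁵/(120L))/EI = (6·4·(4/5)³/12-6·4²·(4/5)²/6-6·(4/5)⁵/(120·4))/50000 = -9004/48828125 m
Load 3 — uniform load w=-11 kN/m over full span:
  y_3 = -wx²(x²-4Lx+6L²)/(24EI) = -(-11)·(4/5)²·((4/5)²-4·4·(4/5)+6·4²)/(24·50000) = 2882/5859375 m
Load 4 — applied couple M₀=-14 kN·m at a=8/3 m (b=L-a=4/3):
  y_4 = M₀x²/(2EI)  [x≤a] = (-14)·(4/5)²/(2·50000) = -7/78125 m
Superposition: y = Σ y_i = 40913/146484375 m ≈ 0.000279 m

y(4/5) = 40913/146484375 m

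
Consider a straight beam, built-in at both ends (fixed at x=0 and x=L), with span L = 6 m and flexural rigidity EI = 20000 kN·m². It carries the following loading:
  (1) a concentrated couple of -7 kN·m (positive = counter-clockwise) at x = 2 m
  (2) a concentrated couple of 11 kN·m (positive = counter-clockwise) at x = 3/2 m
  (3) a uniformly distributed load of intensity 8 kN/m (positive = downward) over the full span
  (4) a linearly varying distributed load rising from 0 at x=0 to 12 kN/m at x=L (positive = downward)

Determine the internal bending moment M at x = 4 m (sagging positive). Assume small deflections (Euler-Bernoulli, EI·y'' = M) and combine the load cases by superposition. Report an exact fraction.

M(4) = 11201/720 kN·m

Load 1 — applied couple M₀=-7 kN·m at a=2 m (b=L-a=4):
  M_1 = R_Ax - M_A - M₀  [x>a] with R_A=-14/9, M_A=0 = (-14/9)·4 - 0 - (-7) = 7/9 kN·m
Load 2 — applied couple M₀=11 kN·m at a=3/2 m (b=L-a=9/2):
  M_2 = R_Ax - M_A - M₀  [x>a] with R_A=33/16, M_A=-33/16 = (33/16)·4 - (-33/16) - 11 = -11/16 kN·m
Load 3 — uniform load w=8 kN/m over full span:
  M_3 = wLx/2 - wL²/12 - wx²/2 = 8·6·4/2 - 8·6²/12 - 8·4²/2 = 8 kN·m
Load 4 — triangular load w₀=12 kN/m (0→w₀ over full span):
  M_4 = 3w₀Lx/20 - w₀L²/30 - w₀x³/(6L) = 3·12·6·4/20 - 12·6²/30 - 12·4³/(6·6) = 112/15 kN·m
Superposition: M = Σ M_i = 11201/720 kN·m ≈ 15.556944 kN·m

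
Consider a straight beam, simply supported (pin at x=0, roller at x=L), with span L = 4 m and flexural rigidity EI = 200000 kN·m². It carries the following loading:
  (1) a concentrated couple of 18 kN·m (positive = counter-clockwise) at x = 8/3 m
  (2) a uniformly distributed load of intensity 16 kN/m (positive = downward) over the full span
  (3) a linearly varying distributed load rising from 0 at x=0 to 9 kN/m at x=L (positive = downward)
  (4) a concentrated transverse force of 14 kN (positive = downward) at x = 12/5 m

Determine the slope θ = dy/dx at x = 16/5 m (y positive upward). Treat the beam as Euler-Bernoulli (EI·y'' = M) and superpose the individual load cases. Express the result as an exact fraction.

θ(16/5) = 1183/3906250 rad

Load 1 — applied couple M₀=18 kN·m at a=8/3 m (b=L-a=4/3):
  θ_1 = (M₀x²/(2L)-M₀(x-a)+C₁)/EI  [x>a] with C₁=M₀(3b²-L²)/(6L)=-8 = (18·(16/5)²/(2·4)-18·((16/5)-(8/3))+(-8))/200000 = 17/625000 rad
Load 2 — uniform load w=16 kN/m over full span:
  θ_2 = -w(L³-6Lx²+4x³)/(24EI) = -16·(4³-6·4·(16/5)²+4·(16/5)³)/(24·200000) = 66/390625 rad
Load 3 — triangular load w₀=9 kN/m (0→w₀ over full span):
  θ_3 = -w₀(7L⁴-30L²x²+15x⁴)/(360LEI) = -9·(7·4⁴-30·4²·(16/5)²+15·(16/5)⁴)/(360·4·200000) = 757/15625000 rad
Load 4 — point force P=14 kN at a=12/5 m (b=L-a=8/5):
  θ_4 = -Pa(2L²-6Lx+3x²+a²)/(6LEI)  [x>a] = -14·(12/5)·(2·4²-6·4·(16/5)+3·(16/5)²+(12/5)²)/(6·4·200000) = 91/1562500 rad
Superposition: θ = Σ θ_i = 1183/3906250 rad ≈ 0.000303 rad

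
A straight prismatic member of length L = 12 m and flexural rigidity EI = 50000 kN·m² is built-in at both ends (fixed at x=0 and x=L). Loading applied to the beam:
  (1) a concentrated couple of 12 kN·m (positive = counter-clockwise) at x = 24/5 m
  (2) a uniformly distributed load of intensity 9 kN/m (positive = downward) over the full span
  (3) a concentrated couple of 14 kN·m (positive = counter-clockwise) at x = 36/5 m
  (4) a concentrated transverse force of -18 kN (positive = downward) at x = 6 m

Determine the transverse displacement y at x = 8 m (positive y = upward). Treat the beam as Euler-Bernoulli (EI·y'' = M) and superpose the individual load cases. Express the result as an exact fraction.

Load 1 — applied couple M₀=12 kN·m at a=24/5 m (b=L-a=36/5):
  y_1 = (R_Ax³/6 - M_Ax²/2 - M₀(x-a)²/2)/EI  [x>a] with R_A=36/25, M_A=36/25 = ((36/25)·8³/6 - (36/25)·8²/2 - 12·(8-(24/5))²/2)/50000 = 24/78125 m
Load 2 — uniform load w=9 kN/m over full span:
  y_2 = -wx²(L-x)²/(24EI) = -9·8²·(12-8)²/(24·50000) = -24/3125 m
Load 3 — applied couple M₀=14 kN·m at a=36/5 m (b=L-a=24/5):
  y_3 = (R_Ax³/6 - M_Ax²/2 - M₀(x-a)²/2)/EI  [x>a] with R_A=42/25, M_A=112/25 = ((42/25)·8³/6 - (112/25)·8²/2 - 14·(8-(36/5))²/2)/50000 = -7/78125 m
Load 4 — point force P=-18 kN at a=6 m (b=L-a=6):
  y_4 = -Pa²(L-x)²(3bL-(3b+a)(L-x))/(6L³EI)  [x>a] = -(-18)·6²·(12-8)²·(3·6·12-(3·6+6)·(12-8))/(6·12³·50000) = 3/1250 m
Superposition: y = Σ y_i = -791/156250 m ≈ -0.005062 m

y(8) = -791/156250 m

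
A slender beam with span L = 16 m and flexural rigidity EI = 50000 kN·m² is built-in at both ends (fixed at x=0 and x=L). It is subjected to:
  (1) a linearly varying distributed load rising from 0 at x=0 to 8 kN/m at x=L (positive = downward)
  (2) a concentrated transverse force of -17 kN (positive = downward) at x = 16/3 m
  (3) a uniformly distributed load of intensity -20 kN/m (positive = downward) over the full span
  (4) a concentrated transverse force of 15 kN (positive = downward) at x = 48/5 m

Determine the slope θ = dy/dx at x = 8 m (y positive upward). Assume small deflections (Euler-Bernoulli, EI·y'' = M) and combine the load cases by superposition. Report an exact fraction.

θ(8) = -2218/2109375 rad

Load 1 — triangular load w₀=8 kN/m (0→w₀ over full span):
  θ_1 = -w₀(2x(L-x)(L-2x)(x+2L)+x²(L-x)²)/(120LEI) = -8·(2·8·(16-8)·(16-2·8)·(8+2·16)+8²·(16-8)²)/(120·16·50000) = -16/46875 rad
Load 2 — point force P=-17 kN at a=16/3 m (b=L-a=32/3):
  θ_2 = Pa²(L-x)(2bL-(3b+a)(L-x))/(2L³EI)  [x>a] = (-17)·(16/3)²·(16-8)·(2·(32/3)·16-(3·(32/3)+(16/3))·(16-8))/(2·16³·50000) = -34/84375 rad
Load 3 — uniform load w=-20 kN/m over full span:
  θ_3 = -wx(L-x)(L-2x)/(12EI) = -(-20)·8·(16-8)·(16-2·8)/(12·50000) = 0 rad
Load 4 — point force P=15 kN at a=48/5 m (b=L-a=32/5):
  θ_4 = -Pb²x(2aL-(3a+b)x)/(2L³EI)  [x≤a] = -15·(32/5)²·8·(2·(48/5)·16-(3·(48/5)+(32/5))·8)/(2·16³·50000) = -24/78125 rad
Superposition: θ = Σ θ_i = -2218/2109375 rad ≈ -0.001051 rad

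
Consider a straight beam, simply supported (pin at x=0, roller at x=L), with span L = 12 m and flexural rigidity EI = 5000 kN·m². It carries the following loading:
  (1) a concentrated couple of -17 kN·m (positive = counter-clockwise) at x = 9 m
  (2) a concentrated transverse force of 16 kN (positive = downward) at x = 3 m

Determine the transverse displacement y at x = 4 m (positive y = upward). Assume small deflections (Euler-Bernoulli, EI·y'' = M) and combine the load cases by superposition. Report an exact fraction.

y(4) = -5099/90000 m

Load 1 — applied couple M₀=-17 kN·m at a=9 m (b=L-a=3):
  y_1 = (M₀x³/(6L)+C₁x)/EI  [x≤a] with C₁=M₀(3b²-L²)/(6L)=221/8 = ((-17)·4³/(6·12)+(221/8)·4)/5000 = 1717/90000 m
Load 2 — point force P=16 kN at a=3 m (b=L-a=9):
  y_2 = -Pa(L-x)(2Lx-a²-x²)/(6LEI)  [x>a] = -16·3·(12-4)·(2·12·4-3²-4²)/(6·12·5000) = -142/1875 m
Superposition: y = Σ y_i = -5099/90000 m ≈ -0.056656 m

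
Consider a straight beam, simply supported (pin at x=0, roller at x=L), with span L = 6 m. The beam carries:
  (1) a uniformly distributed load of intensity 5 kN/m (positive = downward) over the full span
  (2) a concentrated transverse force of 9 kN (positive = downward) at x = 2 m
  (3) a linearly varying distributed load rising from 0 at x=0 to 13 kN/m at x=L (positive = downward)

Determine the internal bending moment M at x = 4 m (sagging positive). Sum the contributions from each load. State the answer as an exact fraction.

Load 1 — uniform load w=5 kN/m over full span:
  M_1 = wx(L-x)/2 = 5·4·(6-4)/2 = 20 kN·m
Load 2 — point force P=9 kN at a=2 m (b=L-a=4):
  M_2 = Pa(L-x)/L  [x>a] = 9·2·(6-4)/6 = 6 kN·m
Load 3 — triangular load w₀=13 kN/m (0→w₀ over full span):
  M_3 = w₀Lx/6 - w₀x³/(6L) = 13·6·4/6 - 13·4³/(6·6) = 260/9 kN·m
Superposition: M = Σ M_i = 494/9 kN·m ≈ 54.888889 kN·m

M(4) = 494/9 kN·m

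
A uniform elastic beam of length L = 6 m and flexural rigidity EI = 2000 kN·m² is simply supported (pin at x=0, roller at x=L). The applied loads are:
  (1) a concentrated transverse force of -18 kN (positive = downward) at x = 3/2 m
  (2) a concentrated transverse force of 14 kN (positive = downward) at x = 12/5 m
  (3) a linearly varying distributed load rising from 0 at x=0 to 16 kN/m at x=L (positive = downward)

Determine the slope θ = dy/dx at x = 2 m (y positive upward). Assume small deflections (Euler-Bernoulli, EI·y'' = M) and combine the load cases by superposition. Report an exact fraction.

θ(2) = -751433/36000000 rad

Load 1 — point force P=-18 kN at a=3/2 m (b=L-a=9/2):
  θ_1 = -Pa(2L²-6Lx+3x²+a²)/(6LEI)  [x>a] = -(-18)·(3/2)·(2·6²-6·6·2+3·2²+(3/2)²)/(6·6·2000) = 171/32000 rad
Load 2 — point force P=14 kN at a=12/5 m (b=L-a=18/5):
  θ_2 = -Pb(L²-b²-3x²)/(6LEI)  [x≤a] = -14·(18/5)·(6²-(18/5)²-3·2²)/(6·6·2000) = -483/62500 rad
Load 3 — triangular load w₀=16 kN/m (0→w₀ over full span):
  θ_3 = -w₀(7L⁴-30L²x²+15x⁴)/(360LEI) = -16·(7·6⁴-30·6²·2²+15·2⁴)/(360·6·2000) = -104/5625 rad
Superposition: θ = Σ θ_i = -751433/36000000 rad ≈ -0.020873 rad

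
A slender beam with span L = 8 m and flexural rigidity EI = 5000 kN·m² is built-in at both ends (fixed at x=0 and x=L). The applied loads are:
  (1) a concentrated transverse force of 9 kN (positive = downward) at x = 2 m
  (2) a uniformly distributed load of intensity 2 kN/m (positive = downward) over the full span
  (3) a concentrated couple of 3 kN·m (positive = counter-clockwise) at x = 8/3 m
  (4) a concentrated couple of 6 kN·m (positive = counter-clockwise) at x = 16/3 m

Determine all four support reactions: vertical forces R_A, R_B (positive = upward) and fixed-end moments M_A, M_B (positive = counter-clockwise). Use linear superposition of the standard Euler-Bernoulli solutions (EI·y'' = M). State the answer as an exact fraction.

R_A = 547/32 kN, M_A = 547/24 kN·m, R_B = 253/32 kN, M_B = -313/24 kN·m

Load 1 — point force P=9 kN at a=2 m (b=L-a=6):
  R_A = Pb²(3a+b)/L³ = 9·6²·(3·2+6)/8³ = 243/32 kN
  M_A = Pab²/L² = 9·2·6²/8² = 81/8 kN·m
  R_B = Pa²(a+3b)/L³ = 9·2²·(2+3·6)/8³ = 45/32 kN
  M_B = -Pa²b/L² = -9·2²·6/8² = -27/8 kN·m
Load 2 — uniform load w=2 kN/m over full span:
  R_A = wL/2 = 2·8/2 = 8 kN
  M_A = wL²/12 = 2·8²/12 = 32/3 kN·m
  R_B = wL/2 = 2·8/2 = 8 kN
  M_B = -wL²/12 = -2·8²/12 = -32/3 kN·m
Load 3 — applied couple M₀=3 kN·m at a=8/3 m (b=L-a=16/3):
  R_A = 6M₀ab/L³ = 6·3·(8/3)·(16/3)/8³ = 1/2 kN
  M_A = M₀b(2a-b)/L² = 3·(16/3)·(2·(8/3)-(16/3))/8² = 0 kN·m
  R_B = -6M₀ab/L³ = -6·3·(8/3)·(16/3)/8³ = -1/2 kN
  M_B = M₀a(2b-a)/L² = 3·(8/3)·(2·(16/3)-(8/3))/8² = 1 kN·m
Load 4 — applied couple M₀=6 kN·m at a=16/3 m (b=L-a=8/3):
  R_A = 6M₀ab/L³ = 6·6·(16/3)·(8/3)/8³ = 1 kN
  M_A = M₀b(2a-b)/L² = 6·(8/3)·(2·(16/3)-(8/3))/8² = 2 kN·m
  R_B = -6M₀ab/L³ = -6·6·(16/3)·(8/3)/8³ = -1 kN
  M_B = M₀a(2b-a)/L² = 6·(16/3)·(2·(8/3)-(16/3))/8² = 0 kN·m
Superposition: R_A = 547/32 kN, M_A = 547/24 kN·m, R_B = 253/32 kN, M_B = -313/24 kN·m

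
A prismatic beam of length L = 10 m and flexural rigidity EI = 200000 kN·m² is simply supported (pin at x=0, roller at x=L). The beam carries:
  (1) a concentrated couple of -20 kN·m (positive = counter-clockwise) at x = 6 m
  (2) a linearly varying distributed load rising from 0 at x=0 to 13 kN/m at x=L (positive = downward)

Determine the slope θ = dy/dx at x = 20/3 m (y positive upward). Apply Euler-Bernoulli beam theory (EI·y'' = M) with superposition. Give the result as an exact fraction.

Load 1 — applied couple M₀=-20 kN·m at a=6 m (b=L-a=4):
  θ_1 = (M₀x²/(2L)-M₀(x-a)+C₁)/EI  [x>a] with C₁=M₀(3b²-L²)/(6L)=52/3 = ((-20)·(20/3)²/(2·10)-(-20)·((20/3)-6)+(52/3))/200000 = -31/450000 rad
Load 2 — triangular load w₀=13 kN/m (0→w₀ over full span):
  θ_2 = -w₀(7L⁴-30L²x²+15x⁴)/(360LEI) = -13·(7·10⁴-30·10²·(20/3)²+15·(20/3)⁴)/(360·10·200000) = 1183/1944000 rad
Superposition: θ = Σ θ_i = 26227/48600000 rad ≈ 0.000540 rad

θ(20/3) = 26227/48600000 rad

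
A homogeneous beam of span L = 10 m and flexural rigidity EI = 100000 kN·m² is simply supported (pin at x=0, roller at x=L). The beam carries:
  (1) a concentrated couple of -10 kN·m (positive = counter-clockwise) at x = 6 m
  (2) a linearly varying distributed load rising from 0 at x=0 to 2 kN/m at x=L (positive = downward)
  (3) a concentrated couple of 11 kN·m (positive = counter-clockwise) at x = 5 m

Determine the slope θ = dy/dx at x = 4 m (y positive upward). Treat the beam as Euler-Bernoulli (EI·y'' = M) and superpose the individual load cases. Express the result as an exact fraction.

Load 1 — applied couple M₀=-10 kN·m at a=6 m (b=L-a=4):
  θ_1 = (M₀x²/(2L)+C₁)/EI  [x≤a] with C₁=M₀(3b²-L²)/(6L)=26/3 = ((-10)·4²/(2·10)+(26/3))/100000 = 1/150000 rad
Load 2 — triangular load w₀=2 kN/m (0→w₀ over full span):
  θ_2 = -w₀(7L⁴-30L²x²+15x⁴)/(360LEI) = -2·(7·10⁴-30·10²·4²+15·4⁴)/(360·10·100000) = -323/2250000 rad
Load 3 — applied couple M₀=11 kN·m at a=5 m (b=L-a=5):
  θ_3 = (M₀x²/(2L)+C₁)/EI  [x≤a] with C₁=M₀(3b²-L²)/(6L)=-55/12 = (11·4²/(2·10)+(-55/12))/100000 = 253/6000000 rad
Superposition: θ = Σ θ_i = -341/3600000 rad ≈ -0.000095 rad

θ(4) = -341/3600000 rad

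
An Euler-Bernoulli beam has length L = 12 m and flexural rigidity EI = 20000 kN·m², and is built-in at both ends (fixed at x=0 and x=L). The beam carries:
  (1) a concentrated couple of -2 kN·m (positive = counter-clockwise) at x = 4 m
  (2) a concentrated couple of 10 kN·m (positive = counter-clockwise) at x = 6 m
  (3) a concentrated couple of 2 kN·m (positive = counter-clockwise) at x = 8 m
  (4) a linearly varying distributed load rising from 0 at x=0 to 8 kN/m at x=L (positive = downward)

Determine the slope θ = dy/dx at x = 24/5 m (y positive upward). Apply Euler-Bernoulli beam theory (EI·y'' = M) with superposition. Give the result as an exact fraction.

Load 1 — applied couple M₀=-2 kN·m at a=4 m (b=L-a=8):
  θ_1 = (R_Ax²/2 - M_Ax - M₀(x-a))/EI  [x>a] with R_A=-2/9, M_A=0 = ((-2/9)·(24/5)²/2 - 0·(24/5) - (-2)·((24/5)-4))/20000 = -3/62500 rad
Load 2 — applied couple M₀=10 kN·m at a=6 m (b=L-a=6):
  θ_2 = (R_Ax²/2 - M_Ax)/EI  [x≤a] with R_A=5/4, M_A=5/2 = ((5/4)·(24/5)²/2 - (5/2)·(24/5))/20000 = 3/25000 rad
Load 3 — applied couple M₀=2 kN·m at a=8 m (b=L-a=4):
  θ_3 = (R_Ax²/2 - M_Ax)/EI  [x≤a] with R_A=2/9, M_A=2/3 = ((2/9)·(24/5)²/2 - (2/3)·(24/5))/20000 = -1/31250 rad
Load 4 — triangular load w₀=8 kN/m (0→w₀ over full span):
  θ_4 = -w₀(2x(L-x)(L-2x)(x+2L)+x²(L-x)²)/(120LEI) = -8·(2·(24/5)·(12-(24/5))·(12-2·(24/5))·((24/5)+2·12)+(24/5)²·(12-(24/5))²)/(120·12·20000) = -648/390625 rad
Superposition: θ = Σ θ_i = -5059/3125000 rad ≈ -0.001619 rad

θ(24/5) = -5059/3125000 rad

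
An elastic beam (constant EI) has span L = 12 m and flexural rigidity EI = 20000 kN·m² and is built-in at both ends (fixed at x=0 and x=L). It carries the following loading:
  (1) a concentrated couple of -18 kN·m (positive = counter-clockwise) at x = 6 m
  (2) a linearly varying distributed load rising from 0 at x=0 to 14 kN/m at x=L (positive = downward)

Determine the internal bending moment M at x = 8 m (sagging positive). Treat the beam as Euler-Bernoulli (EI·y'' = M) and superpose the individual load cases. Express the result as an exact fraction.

Load 1 — applied couple M₀=-18 kN·m at a=6 m (b=L-a=6):
  M_1 = R_Ax - M_A - M₀  [x>a] with R_A=-9/4, M_A=-9/2 = (-9/4)·8 - (-9/2) - (-18) = 9/2 kN·m
Load 2 — triangular load w₀=14 kN/m (0→w₀ over full span):
  M_2 = 3w₀Lx/20 - w₀L²/30 - w₀x³/(6L) = 3·14·12·8/20 - 14·12²/30 - 14·8³/(6·12) = 1568/45 kN·m
Superposition: M = Σ M_i = 3541/90 kN·m ≈ 39.344444 kN·m

M(8) = 3541/90 kN·m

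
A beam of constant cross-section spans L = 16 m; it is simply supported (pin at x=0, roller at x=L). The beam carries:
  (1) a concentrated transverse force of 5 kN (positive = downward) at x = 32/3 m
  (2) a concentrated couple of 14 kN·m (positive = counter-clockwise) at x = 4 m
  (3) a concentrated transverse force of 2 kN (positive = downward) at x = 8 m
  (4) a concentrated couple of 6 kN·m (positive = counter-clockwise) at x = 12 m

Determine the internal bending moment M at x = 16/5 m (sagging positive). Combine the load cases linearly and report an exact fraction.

Load 1 — point force P=5 kN at a=32/3 m (b=L-a=16/3):
  M_1 = Pbx/L  [x≤a] = 5·(16/3)·(16/5)/16 = 16/3 kN·m
Load 2 — applied couple M₀=14 kN·m at a=4 m (b=L-a=12):
  M_2 = M₀x/L  [x≤a] = 14·(16/5)/16 = 14/5 kN·m
Load 3 — point force P=2 kN at a=8 m (b=L-a=8):
  M_3 = Pbx/L  [x≤a] = 2·8·(16/5)/16 = 16/5 kN·m
Load 4 — applied couple M₀=6 kN·m at a=12 m (b=L-a=4):
  M_4 = M₀x/L  [x≤a] = 6·(16/5)/16 = 6/5 kN·m
Superposition: M = Σ M_i = 188/15 kN·m ≈ 12.533333 kN·m

M(16/5) = 188/15 kN·m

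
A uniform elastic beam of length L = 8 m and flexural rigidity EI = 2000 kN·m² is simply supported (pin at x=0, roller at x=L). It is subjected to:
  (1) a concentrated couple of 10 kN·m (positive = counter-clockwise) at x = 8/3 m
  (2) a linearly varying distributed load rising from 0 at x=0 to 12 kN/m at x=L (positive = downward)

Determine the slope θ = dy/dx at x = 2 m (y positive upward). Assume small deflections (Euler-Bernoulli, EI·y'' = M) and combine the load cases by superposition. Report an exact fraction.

θ(2) = -7337/180000 rad

Load 1 — applied couple M₀=10 kN·m at a=8/3 m (b=L-a=16/3):
  θ_1 = (M₀x²/(2L)+C₁)/EI  [x≤a] with C₁=M₀(3b²-L²)/(6L)=40/9 = (10·2²/(2·8)+(40/9))/2000 = 1/288 rad
Load 2 — triangular load w₀=12 kN/m (0→w₀ over full span):
  θ_2 = -w₀(7L⁴-30L²x²+15x⁴)/(360LEI) = -12·(7·8⁴-30·8²·2²+15·2⁴)/(360·8·2000) = -1327/30000 rad
Superposition: θ = Σ θ_i = -7337/180000 rad ≈ -0.040761 rad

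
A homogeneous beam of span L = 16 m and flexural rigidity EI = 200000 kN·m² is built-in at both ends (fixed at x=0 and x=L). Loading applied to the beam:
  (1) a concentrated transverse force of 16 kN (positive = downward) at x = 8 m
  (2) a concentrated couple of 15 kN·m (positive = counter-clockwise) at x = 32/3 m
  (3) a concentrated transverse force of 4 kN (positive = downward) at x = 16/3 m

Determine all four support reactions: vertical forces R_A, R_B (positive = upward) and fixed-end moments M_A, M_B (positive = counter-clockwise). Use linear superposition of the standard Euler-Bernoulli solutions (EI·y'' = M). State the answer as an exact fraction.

Load 1 — point force P=16 kN at a=8 m (b=L-a=8):
  R_A = Pb²(3a+b)/L³ = 16·8²·(3·8+8)/16³ = 8 kN
  M_A = Pab²/L² = 16·8·8²/16² = 32 kN·m
  R_B = Pa²(a+3b)/L³ = 16·8²·(8+3·8)/16³ = 8 kN
  M_B = -Pa²b/L² = -16·8²·8/16² = -32 kN·m
Load 2 — applied couple M₀=15 kN·m at a=32/3 m (b=L-a=16/3):
  R_A = 6M₀ab/L³ = 6·15·(32/3)·(16/3)/16³ = 5/4 kN
  M_A = M₀b(2a-b)/L² = 15·(16/3)·(2·(32/3)-(16/3))/16² = 5 kN·m
  R_B = -6M₀ab/L³ = -6·15·(32/3)·(16/3)/16³ = -5/4 kN
  M_B = M₀a(2b-a)/L² = 15·(32/3)·(2·(16/3)-(32/3))/16² = 0 kN·m
Load 3 — point force P=4 kN at a=16/3 m (b=L-a=32/3):
  R_A = Pb²(3a+b)/L³ = 4·(32/3)²·(3·(16/3)+(32/3))/16³ = 80/27 kN
  M_A = Pab²/L² = 4·(16/3)·(32/3)²/16² = 256/27 kN·m
  R_B = Pa²(a+3b)/L³ = 4·(16/3)²·((16/3)+3·(32/3))/16³ = 28/27 kN
  M_B = -Pa²b/L² = -4·(16/3)²·(32/3)/16² = -128/27 kN·m
Superposition: R_A = 1319/108 kN, M_A = 1255/27 kN·m, R_B = 841/108 kN, M_B = -992/27 kN·m

R_A = 1319/108 kN, M_A = 1255/27 kN·m, R_B = 841/108 kN, M_B = -992/27 kN·m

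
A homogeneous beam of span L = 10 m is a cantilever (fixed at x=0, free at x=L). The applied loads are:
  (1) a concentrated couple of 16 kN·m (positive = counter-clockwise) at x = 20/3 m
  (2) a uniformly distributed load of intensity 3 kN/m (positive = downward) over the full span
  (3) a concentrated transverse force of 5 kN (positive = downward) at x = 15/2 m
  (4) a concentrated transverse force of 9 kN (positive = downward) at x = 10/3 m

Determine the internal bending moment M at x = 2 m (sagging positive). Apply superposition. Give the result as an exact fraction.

Load 1 — applied couple M₀=16 kN·m at a=20/3 m (b=L-a=10/3):
  M_1 = M₀  [x≤a] = 16 = 16 kN·m
Load 2 — uniform load w=3 kN/m over full span:
  M_2 = -w(L-x)²/2 = -3·(10-2)²/2 = -96 kN·m
Load 3 — point force P=5 kN at a=15/2 m (b=L-a=5/2):
  M_3 = -P(a-x)  [x≤a] = -5·((15/2)-2) = -55/2 kN·m
Load 4 — point force P=9 kN at a=10/3 m (b=L-a=20/3):
  M_4 = -P(a-x)  [x≤a] = -9·((10/3)-2) = -12 kN·m
Superposition: M = Σ M_i = -239/2 kN·m ≈ -119.500000 kN·m

M(2) = -239/2 kN·m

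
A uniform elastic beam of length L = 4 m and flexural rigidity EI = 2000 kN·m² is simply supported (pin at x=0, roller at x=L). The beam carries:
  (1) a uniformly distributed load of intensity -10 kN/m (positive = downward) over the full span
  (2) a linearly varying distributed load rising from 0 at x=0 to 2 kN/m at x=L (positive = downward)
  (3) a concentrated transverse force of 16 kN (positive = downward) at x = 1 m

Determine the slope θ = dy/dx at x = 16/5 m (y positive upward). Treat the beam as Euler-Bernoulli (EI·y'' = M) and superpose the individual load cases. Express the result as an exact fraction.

Load 1 — uniform load w=-10 kN/m over full span:
  θ_1 = -w(L³-6Lx²+4x³)/(24EI) = -(-10)·(4³-6·4·(16/5)²+4·(16/5)³)/(24·2000) = -33/3125 rad
Load 2 — triangular load w₀=2 kN/m (0→w₀ over full span):
  θ_2 = -w₀(7L⁴-30L²x²+15x⁴)/(360LEI) = -2·(7·4⁴-30·4²·(16/5)²+15·(16/5)⁴)/(360·4·2000) = 757/703125 rad
Load 3 — point force P=16 kN at a=1 m (b=L-a=3):
  θ_3 = -Pa(2L²-6Lx+3x²+a²)/(6LEI)  [x>a] = -16·1·(2·4²-6·4·(16/5)+3·(16/5)²+1²)/(6·4·2000) = 109/25000 rad
Superposition: θ = Σ θ_i = -28819/5625000 rad ≈ -0.005123 rad

θ(16/5) = -28819/5625000 rad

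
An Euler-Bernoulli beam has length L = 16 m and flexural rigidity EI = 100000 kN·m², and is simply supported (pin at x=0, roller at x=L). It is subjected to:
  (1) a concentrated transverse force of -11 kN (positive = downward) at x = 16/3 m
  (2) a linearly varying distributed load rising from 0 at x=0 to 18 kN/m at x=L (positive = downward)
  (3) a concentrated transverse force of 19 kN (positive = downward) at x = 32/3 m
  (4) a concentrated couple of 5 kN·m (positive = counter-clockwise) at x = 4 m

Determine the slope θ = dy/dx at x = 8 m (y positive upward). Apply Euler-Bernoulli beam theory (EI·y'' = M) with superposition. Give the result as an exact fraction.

Load 1 — point force P=-11 kN at a=16/3 m (b=L-a=32/3):
  θ_1 = -Pa(2L²-6Lx+3x²+a²)/(6LEI)  [x>a] = -(-11)·(16/3)·(2·16²-6·16·8+3·8²+(16/3)²)/(6·16·100000) = -11/50625 rad
Load 2 — triangular load w₀=18 kN/m (0→w₀ over full span):
  θ_2 = -w₀(7L⁴-30L²x²+15x⁴)/(360LEI) = -18·(7·16⁴-30·16²·8²+15·8⁴)/(360·16·100000) = -14/15625 rad
Load 3 — point force P=19 kN at a=32/3 m (b=L-a=16/3):
  θ_3 = -Pb(L²-b²-3x²)/(6LEI)  [x≤a] = -19·(16/3)·(16²-(16/3)²-3·8²)/(6·16·100000) = -19/50625 rad
Load 4 — applied couple M₀=5 kN·m at a=4 m (b=L-a=12):
  θ_4 = (M₀x²/(2L)-M₀(x-a)+C₁)/EI  [x>a] with C₁=M₀(3b²-L²)/(6L)=55/6 = (5·8²/(2·16)-5·(8-4)+(55/6))/100000 = -1/120000 rad
Superposition: θ = Σ θ_i = -40417/27000000 rad ≈ -0.001497 rad

θ(8) = -40417/27000000 rad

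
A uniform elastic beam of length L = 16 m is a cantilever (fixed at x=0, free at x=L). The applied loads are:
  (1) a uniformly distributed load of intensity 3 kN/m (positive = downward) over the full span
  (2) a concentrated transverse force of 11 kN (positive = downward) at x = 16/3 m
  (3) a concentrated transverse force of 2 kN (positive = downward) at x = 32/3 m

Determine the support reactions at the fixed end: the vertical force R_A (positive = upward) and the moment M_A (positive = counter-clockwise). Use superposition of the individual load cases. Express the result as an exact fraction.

R_A = 61 kN, M_A = 464 kN·m

Load 1 — uniform load w=3 kN/m over full span:
  R_A = wL = 3·16 = 48 kN
  M_A = wL²/2 = 3·16²/2 = 384 kN·m
Load 2 — point force P=11 kN at a=16/3 m (b=L-a=32/3):
  R_A = P = 11 kN
  M_A = Pa = 11·(16/3) = 176/3 kN·m
Load 3 — point force P=2 kN at a=32/3 m (b=L-a=16/3):
  R_A = P = 2 kN
  M_A = Pa = 2·(32/3) = 64/3 kN·m
Superposition: R_A = 61 kN, M_A = 464 kN·m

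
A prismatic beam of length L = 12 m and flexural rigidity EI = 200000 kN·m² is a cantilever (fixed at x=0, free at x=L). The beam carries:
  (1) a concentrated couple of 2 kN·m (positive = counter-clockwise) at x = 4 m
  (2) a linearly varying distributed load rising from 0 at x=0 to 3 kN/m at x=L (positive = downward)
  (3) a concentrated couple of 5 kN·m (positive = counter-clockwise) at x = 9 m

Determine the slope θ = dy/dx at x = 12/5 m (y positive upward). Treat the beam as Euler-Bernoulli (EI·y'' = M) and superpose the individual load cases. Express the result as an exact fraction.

θ(12/5) = -43329/31250000 rad

Load 1 — applied couple M₀=2 kN·m at a=4 m (b=L-a=8):
  θ_1 = M₀x/EI  [x≤a] = 2·(12/5)/200000 = 3/125000 rad
Load 2 — triangular load w₀=3 kN/m (0→w₀ over full span):
  θ_2 = (w₀Lx²/4-w₀L²x/3-w₀x⁴/(24L))/EI = (3·12·(12/5)²/4-3·12²·(12/5)/3-3·(12/5)⁴/(24·12))/200000 = -22977/15625000 rad
Load 3 — applied couple M₀=5 kN·m at a=9 m (b=L-a=3):
  θ_3 = M₀x/EI  [x≤a] = 5·(12/5)/200000 = 3/50000 rad
Superposition: θ = Σ θ_i = -43329/31250000 rad ≈ -0.001387 rad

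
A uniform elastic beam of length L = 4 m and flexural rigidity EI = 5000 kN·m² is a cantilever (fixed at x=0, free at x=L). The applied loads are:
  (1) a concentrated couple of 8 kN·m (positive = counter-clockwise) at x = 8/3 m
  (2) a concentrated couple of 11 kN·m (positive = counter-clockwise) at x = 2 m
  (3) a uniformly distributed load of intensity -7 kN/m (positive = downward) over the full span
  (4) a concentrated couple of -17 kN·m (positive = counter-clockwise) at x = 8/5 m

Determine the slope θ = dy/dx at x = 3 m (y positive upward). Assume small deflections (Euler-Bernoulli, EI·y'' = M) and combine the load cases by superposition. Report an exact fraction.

Load 1 — applied couple M₀=8 kN·m at a=8/3 m (b=L-a=4/3):
  θ_1 = M₀a/EI  [x>a] = 8·(8/3)/5000 = 8/1875 rad
Load 2 — applied couple M₀=11 kN·m at a=2 m (b=L-a=2):
  θ_2 = M₀a/EI  [x>a] = 11·2/5000 = 11/2500 rad
Load 3 — uniform load w=-7 kN/m over full span:
  θ_3 = -wx(x²-3Lx+3L²)/(6EI) = -(-7)·3·(3²-3·4·3+3·4²)/(6·5000) = 147/10000 rad
Load 4 — applied couple M₀=-17 kN·m at a=8/5 m (b=L-a=12/5):
  θ_4 = M₀a/EI  [x>a] = (-17)·(8/5)/5000 = -17/3125 rad
Superposition: θ = Σ θ_i = 2689/150000 rad ≈ 0.017927 rad

θ(3) = 2689/150000 rad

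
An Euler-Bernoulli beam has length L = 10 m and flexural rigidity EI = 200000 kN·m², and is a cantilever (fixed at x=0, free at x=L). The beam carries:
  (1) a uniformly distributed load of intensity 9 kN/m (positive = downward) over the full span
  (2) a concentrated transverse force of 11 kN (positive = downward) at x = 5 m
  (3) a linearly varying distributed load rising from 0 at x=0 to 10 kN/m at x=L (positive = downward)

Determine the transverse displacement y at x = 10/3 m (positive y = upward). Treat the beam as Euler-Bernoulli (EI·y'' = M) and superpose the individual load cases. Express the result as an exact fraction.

Load 1 — uniform load w=9 kN/m over full span:
  y_1 = -wx²(x²-4Lx+6L²)/(24EI) = -9·(10/3)²·((10/3)²-4·10·(10/3)+6·10²)/(24·200000) = -43/4320 m
Load 2 — point force P=11 kN at a=5 m (b=L-a=5):
  y_2 = -Px²(3a-x)/(6EI)  [x≤a] = -11·(10/3)²·(3·5-(10/3))/(6·200000) = -77/64800 m
Load 3 — triangular load w₀=10 kN/m (0→w₀ over full span):
  y_3 = (w₀Lx³/12-w₀L²x²/6-w₀x⁵/(120L))/EI = (10·10·(10/3)³/12-10·10²·(10/3)²/6-10·(10/3)⁵/(120·10))/200000 = -451/58320 m
Superposition: y = Σ y_i = -344/18225 m ≈ -0.018875 m

y(10/3) = -344/18225 m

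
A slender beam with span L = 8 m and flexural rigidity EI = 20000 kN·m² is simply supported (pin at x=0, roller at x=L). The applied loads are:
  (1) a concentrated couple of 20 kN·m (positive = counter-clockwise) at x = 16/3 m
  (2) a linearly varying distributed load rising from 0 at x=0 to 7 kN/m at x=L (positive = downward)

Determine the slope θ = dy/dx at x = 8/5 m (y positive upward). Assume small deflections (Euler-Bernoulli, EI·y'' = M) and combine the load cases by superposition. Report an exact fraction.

Load 1 — applied couple M₀=20 kN·m at a=16/3 m (b=L-a=8/3):
  θ_1 = (M₀x²/(2L)+C₁)/EI  [x≤a] with C₁=M₀(3b²-L²)/(6L)=-160/9 = (20·(8/5)²/(2·8)+(-160/9))/20000 = -41/56250 rad
Load 2 — triangular load w₀=7 kN/m (0→w₀ over full span):
  θ_2 = -w₀(7L⁴-30L²x²+15x⁴)/(360LEI) = -7·(7·8⁴-30·8²·(8/5)²+15·(8/5)⁴)/(360·8·20000) = -10192/3515625 rad
Superposition: θ = Σ θ_i = -8503/2343750 rad ≈ -0.003628 rad

θ(8/5) = -8503/2343750 rad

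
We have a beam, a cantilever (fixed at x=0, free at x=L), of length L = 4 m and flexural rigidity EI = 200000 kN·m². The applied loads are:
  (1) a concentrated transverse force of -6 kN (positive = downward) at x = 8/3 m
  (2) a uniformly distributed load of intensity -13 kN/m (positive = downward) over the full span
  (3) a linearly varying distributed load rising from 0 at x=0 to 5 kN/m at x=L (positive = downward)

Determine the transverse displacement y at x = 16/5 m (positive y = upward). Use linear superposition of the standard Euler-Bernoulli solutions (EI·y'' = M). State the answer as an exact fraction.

Load 1 — point force P=-6 kN at a=8/3 m (b=L-a=4/3):
  y_1 = -Pa²(3x-a)/(6EI)  [x>a] = -(-6)·(8/3)²·(3·(16/5)-(8/3))/(6·200000) = 104/421875 m
Load 2 — uniform load w=-13 kN/m over full span:
  y_2 = -wx²(x²-4Lx+6L²)/(24EI) = -(-13)·(16/5)²·((16/5)²-4·4·(16/5)+6·4²)/(24·200000) = 8944/5859375 m
Load 3 — triangular load w₀=5 kN/m (0→w₀ over full span):
  y_3 = (w₀Lx³/12-w₀L²x²/6-w₀x⁵/(120L))/EI = (5·4·(16/5)³/12-5·4²·(16/5)²/6-5·(16/5)⁵/(120·4))/200000 = -12512/29296875 m
Superposition: y = Σ y_i = 354872/263671875 m ≈ 0.001346 m

y(16/5) = 354872/263671875 m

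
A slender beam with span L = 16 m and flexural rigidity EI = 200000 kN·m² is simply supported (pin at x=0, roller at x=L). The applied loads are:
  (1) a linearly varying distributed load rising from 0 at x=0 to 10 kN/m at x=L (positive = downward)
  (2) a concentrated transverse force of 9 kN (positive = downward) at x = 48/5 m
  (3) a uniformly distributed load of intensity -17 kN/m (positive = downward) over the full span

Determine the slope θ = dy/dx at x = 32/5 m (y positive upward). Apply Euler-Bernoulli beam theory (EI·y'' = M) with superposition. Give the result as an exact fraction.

Load 1 — triangular load w₀=10 kN/m (0→w₀ over full span):
  θ_1 = -w₀(7L⁴-30L²x²+15x⁴)/(360LEI) = -10·(7·16⁴-30·16²·(32/5)²+15·(32/5)⁴)/(360·16·200000) = -5168/3515625 rad
Load 2 — point force P=9 kN at a=48/5 m (b=L-a=32/5):
  θ_2 = -Pb(L²-b²-3x²)/(6LEI)  [x≤a] = -9·(32/5)·(16²-(32/5)²-3·(32/5)²)/(6·16·200000) = -108/390625 rad
Load 3 — uniform load w=-17 kN/m over full span:
  θ_3 = -w(L³-6Lx²+4x³)/(24EI) = -(-17)·(16³-6·16·(32/5)²+4·(32/5)³)/(24·200000) = 5032/1171875 rad
Superposition: θ = Σ θ_i = 8956/3515625 rad ≈ 0.002547 rad

θ(32/5) = 8956/3515625 rad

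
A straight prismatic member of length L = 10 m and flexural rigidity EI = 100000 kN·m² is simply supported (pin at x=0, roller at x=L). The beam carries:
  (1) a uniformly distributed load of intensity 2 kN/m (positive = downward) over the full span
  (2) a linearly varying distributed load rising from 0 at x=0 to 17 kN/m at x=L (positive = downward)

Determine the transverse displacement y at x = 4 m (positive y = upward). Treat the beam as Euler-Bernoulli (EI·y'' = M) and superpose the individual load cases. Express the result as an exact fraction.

y(4) = -24047/1875000 m

Load 1 — uniform load w=2 kN/m over full span:
  y_1 = -wx(L³-2Lx²+x³)/(24EI) = -2·4·(10³-2·10·4²+4³)/(24·100000) = -31/12500 m
Load 2 — triangular load w₀=17 kN/m (0→w₀ over full span):
  y_2 = -w₀x(7L⁴-10L²x²+3x⁴)/(360LEI) = -17·4·(7·10⁴-10·10²·4²+3·4⁴)/(360·10·100000) = -19397/1875000 m
Superposition: y = Σ y_i = -24047/1875000 m ≈ -0.012825 m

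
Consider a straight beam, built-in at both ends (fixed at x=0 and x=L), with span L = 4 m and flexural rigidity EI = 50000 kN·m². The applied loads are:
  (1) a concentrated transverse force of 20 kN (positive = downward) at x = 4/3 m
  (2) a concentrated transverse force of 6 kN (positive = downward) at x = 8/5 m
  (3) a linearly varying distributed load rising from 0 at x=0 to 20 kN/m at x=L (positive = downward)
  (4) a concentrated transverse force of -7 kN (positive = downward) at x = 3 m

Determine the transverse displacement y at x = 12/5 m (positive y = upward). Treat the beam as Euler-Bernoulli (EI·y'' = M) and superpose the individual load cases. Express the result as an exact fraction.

y(12/5) = -27040129/126562500000 m

Load 1 — point force P=20 kN at a=4/3 m (b=L-a=8/3):
  y_1 = -Pa²(L-x)²(3bL-(3b+a)(L-x))/(6L³EI)  [x>a] = -20·(4/3)²·(4-(12/5))²·(3·(8/3)·4-(3·(8/3)+(4/3))·(4-(12/5)))/(6·4³·50000) = -512/6328125 m
Load 2 — point force P=6 kN at a=8/5 m (b=L-a=12/5):
  y_2 = -Pa²(L-x)²(3bL-(3b+a)(L-x))/(6L³EI)  [x>a] = -6·(8/5)²·(4-(12/5))²·(3·(12/5)·4-(3·(12/5)+(8/5))·(4-(12/5)))/(6·4³·50000) = -1472/48828125 m
Load 3 — triangular load w₀=20 kN/m (0→w₀ over full span):
  y_3 = -w₀x²(L-x)²(x+2L)/(120LEI) = -20·(12/5)²·(4-(12/5))²·((12/5)+2·4)/(120·4·50000) = -1248/9765625 m
Load 4 — point force P=-7 kN at a=3 m (b=L-a=1):
  y_4 = -Pb²x²(3aL-(3a+b)x)/(6L³EI)  [x≤a] = -(-7)·1²·(12/5)²·(3·3·4-(3·3+1)·(12/5))/(6·4³·50000) = 63/2500000 m
Superposition: y = Σ y_i = -27040129/126562500000 m ≈ -0.000214 m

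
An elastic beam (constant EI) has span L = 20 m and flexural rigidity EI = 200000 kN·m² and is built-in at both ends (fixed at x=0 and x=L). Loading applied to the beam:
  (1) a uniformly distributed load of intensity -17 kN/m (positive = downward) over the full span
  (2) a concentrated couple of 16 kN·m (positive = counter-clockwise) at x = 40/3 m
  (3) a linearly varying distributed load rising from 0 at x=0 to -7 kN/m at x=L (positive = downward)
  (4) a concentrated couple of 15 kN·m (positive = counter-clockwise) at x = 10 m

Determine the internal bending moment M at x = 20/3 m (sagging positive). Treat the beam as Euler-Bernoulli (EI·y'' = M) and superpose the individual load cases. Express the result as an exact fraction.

Load 1 — uniform load w=-17 kN/m over full span:
  M_1 = wLx/2 - wL²/12 - wx²/2 = (-17)·20·(20/3)/2 - (-17)·20²/12 - (-17)·(20/3)²/2 = -1700/9 kN·m
Load 2 — applied couple M₀=16 kN·m at a=40/3 m (b=L-a=20/3):
  M_2 = R_Ax - M_A  [x≤a] with R_A=16/15, M_A=16/3 = (16/15)·(20/3) - (16/3) = 16/9 kN·m
Load 3 — triangular load w₀=-7 kN/m (0→w₀ over full span):
  M_3 = 3w₀Lx/20 - w₀L²/30 - w₀x³/(6L) = 3·(-7)·20·(20/3)/20 - (-7)·20²/30 - (-7)·(20/3)³/(6·20) = -2380/81 kN·m
Load 4 — applied couple M₀=15 kN·m at a=10 m (b=L-a=10):
  M_4 = R_Ax - M_A  [x≤a] with R_A=9/8, M_A=15/4 = (9/8)·(20/3) - (15/4) = 15/4 kN·m
Superposition: M = Σ M_i = -68929/324 kN·m ≈ -212.743827 kN·m

M(20/3) = -68929/324 kN·m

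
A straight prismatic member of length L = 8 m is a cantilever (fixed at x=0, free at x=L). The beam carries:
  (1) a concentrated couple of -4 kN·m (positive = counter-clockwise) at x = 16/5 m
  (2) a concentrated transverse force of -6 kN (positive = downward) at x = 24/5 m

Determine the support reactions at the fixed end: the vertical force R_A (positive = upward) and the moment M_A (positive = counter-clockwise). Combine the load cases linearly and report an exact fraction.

Load 1 — applied couple M₀=-4 kN·m at a=16/5 m (b=L-a=24/5):
  R_A = 0 kN
  M_A = -M₀ = -(-4) = 4 kN·m
Load 2 — point force P=-6 kN at a=24/5 m (b=L-a=16/5):
  R_A = P = (-6) = -6 kN
  M_A = Pa = (-6)·(24/5) = -144/5 kN·m
Superposition: R_A = -6 kN, M_A = -124/5 kN·m

R_A = -6 kN, M_A = -124/5 kN·m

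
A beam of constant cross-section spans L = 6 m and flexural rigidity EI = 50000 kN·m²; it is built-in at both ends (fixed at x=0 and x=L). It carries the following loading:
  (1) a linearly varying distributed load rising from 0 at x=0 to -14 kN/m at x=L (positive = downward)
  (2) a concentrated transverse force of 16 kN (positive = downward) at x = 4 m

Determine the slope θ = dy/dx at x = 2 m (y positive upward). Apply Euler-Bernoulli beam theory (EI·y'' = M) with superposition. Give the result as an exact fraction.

θ(2) = 34/421875 rad

Load 1 — triangular load w₀=-14 kN/m (0→w₀ over full span):
  θ_1 = -w₀(2x(L-x)(L-2x)(x+2L)+x²(L-x)²)/(120LEI) = -(-14)·(2·2·(6-2)·(6-2·2)·(2+2·6)+2²·(6-2)²)/(120·6·50000) = 28/140625 rad
Load 2 — point force P=16 kN at a=4 m (b=L-a=2):
  θ_2 = -Pb²x(2aL-(3a+b)x)/(2L³EI)  [x≤a] = -16·2²·2·(2·4·6-(3·4+2)·2)/(2·6³·50000) = -2/16875 rad
Superposition: θ = Σ θ_i = 34/421875 rad ≈ 0.000081 rad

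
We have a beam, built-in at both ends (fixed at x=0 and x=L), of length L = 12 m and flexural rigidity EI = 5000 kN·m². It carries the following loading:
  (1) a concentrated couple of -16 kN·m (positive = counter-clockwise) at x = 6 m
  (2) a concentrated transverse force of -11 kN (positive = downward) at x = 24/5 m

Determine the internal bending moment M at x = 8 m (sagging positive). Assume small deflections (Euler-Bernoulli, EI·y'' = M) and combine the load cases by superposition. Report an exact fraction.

Load 1 — applied couple M₀=-16 kN·m at a=6 m (b=L-a=6):
  M_1 = R_Ax - M_A - M₀  [x>a] with R_A=-2, M_A=-4 = (-2)·8 - (-4) - (-16) = 4 kN·m
Load 2 — point force P=-11 kN at a=24/5 m (b=L-a=36/5):
  M_2 = Pa²(a+3b)(L-x)/L³ - Pa²b/L²  [x>a] = (-11)·(24/5)²·((24/5)+3·(36/5))·(12-8)/12³ - (-11)·(24/5)²·(36/5)/12² = -352/125 kN·m
Superposition: M = Σ M_i = 148/125 kN·m ≈ 1.184000 kN·m

M(8) = 148/125 kN·m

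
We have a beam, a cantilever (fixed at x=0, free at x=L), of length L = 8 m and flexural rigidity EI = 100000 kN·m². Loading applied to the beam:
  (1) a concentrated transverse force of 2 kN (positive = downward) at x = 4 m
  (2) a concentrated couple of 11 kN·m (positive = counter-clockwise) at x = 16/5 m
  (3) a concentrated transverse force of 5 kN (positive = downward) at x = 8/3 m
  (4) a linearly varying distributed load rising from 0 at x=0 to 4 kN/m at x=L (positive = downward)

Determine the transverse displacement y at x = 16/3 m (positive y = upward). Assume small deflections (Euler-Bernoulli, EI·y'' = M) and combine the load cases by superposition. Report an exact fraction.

y(16/3) = -477646/56953125 m

Load 1 — point force P=2 kN at a=4 m (b=L-a=4):
  y_1 = -Pa²(3x-a)/(6EI)  [x>a] = -2·4²·(3·(16/3)-4)/(6·100000) = -2/3125 m
Load 2 — applied couple M₀=11 kN·m at a=16/5 m (b=L-a=24/5):
  y_2 = M₀a(2x-a)/(2EI)  [x>a] = 11·(16/5)·(2·(16/3)-(16/5))/(2·100000) = 308/234375 m
Load 3 — point force P=5 kN at a=8/3 m (b=L-a=16/3):
  y_3 = -Pa²(3x-a)/(6EI)  [x>a] = -5·(8/3)²·(3·(16/3)-(8/3))/(6·100000) = -8/10125 m
Load 4 — triangular load w₀=4 kN/m (0→w₀ over full span):
  y_4 = (w₀Lx³/12-w₀L²x²/6-w₀x⁵/(120L))/EI = (4·8·(16/3)³/12-4·8²·(16/3)²/6-4·(16/3)⁵/(120·8))/100000 = -94208/11390625 m
Superposition: y = Σ y_i = -477646/56953125 m ≈ -0.008387 m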